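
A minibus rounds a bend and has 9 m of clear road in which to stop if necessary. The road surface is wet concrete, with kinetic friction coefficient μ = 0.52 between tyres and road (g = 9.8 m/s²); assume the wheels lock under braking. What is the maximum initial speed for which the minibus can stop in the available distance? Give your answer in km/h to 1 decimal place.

a = μg = 0.52 × 9.8 = 5.096 m/s².
v²/(2a) = d ⇒ v = √(2 × 5.096 × 9) = √91.73 = 9.5776 m/s.
9.5776 m/s × 3.6 = 34.479 km/h.

Maximum speed ≈ 34.5 km/h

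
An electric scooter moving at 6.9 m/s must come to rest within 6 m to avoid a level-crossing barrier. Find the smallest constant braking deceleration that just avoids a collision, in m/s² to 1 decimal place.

Required deceleration ≈ 4.0 m/s²

v² = 2a·d ⇒ a = v²/(2d) = 6.9000² / (2 × 6.000) = 47.610 / 12.000 = 3.9675 m/s².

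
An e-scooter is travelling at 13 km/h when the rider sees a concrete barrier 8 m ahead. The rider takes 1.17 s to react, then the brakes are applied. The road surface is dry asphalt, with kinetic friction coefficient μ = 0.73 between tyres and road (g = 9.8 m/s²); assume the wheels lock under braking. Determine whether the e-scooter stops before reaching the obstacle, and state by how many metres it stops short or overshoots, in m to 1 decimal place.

Yes — it stops 2.9 m short of the obstacle

13 km/h ÷ 3.6 = 3.6111 m/s.
a = μg = 0.73 × 9.8 = 7.154 m/s².
Reaction distance = 3.6111 × 1.17 = 4.225 m.
Braking distance = v²/(2a) = 13.040 / 14.308 = 0.911 m.
Total stopping distance = 4.225 + 0.911 = 5.136 m, vs 8 m available — it stops with 8 − 5.136 = 2.864 m to spare.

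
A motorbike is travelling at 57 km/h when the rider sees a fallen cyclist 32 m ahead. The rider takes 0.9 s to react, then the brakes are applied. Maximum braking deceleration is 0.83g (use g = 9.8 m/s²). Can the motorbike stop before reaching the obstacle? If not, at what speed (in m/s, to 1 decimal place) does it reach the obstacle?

57 km/h ÷ 3.6 = 15.8333 m/s.
a = 0.83 × 9.8 = 8.134 m/s².
Reaction distance = 15.8333 × 0.9 = 14.250 m.
Braking distance = v²/(2a) = 250.693 / 16.268 = 15.410 m.
Total stopping distance = 14.250 + 15.410 = 29.660 m, vs 32 m available — it stops with 32 − 29.660 = 2.340 m to spare.

Yes — it stops about 2.3 m short of the obstacle, so it never reaches it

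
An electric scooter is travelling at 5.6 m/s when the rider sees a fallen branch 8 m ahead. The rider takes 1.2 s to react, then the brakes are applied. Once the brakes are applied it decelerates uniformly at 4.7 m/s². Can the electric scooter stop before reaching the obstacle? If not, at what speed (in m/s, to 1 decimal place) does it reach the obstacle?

No — it strikes the obstacle at 4.4 m/s

Reaction distance = 5.6000 × 1.2 = 6.720 m.
Braking distance needed to stop: v²/(2a) = 31.360 / 9.400 = 3.336 m, so total needed = 6.720 + 3.336 = 10.056 m > 8 m — it cannot stop.
Distance remaining when braking begins: 8 − 6.720 = 1.280 m.
v² = v₀² − 2a·d = 31.360 − 2 × 4.700 × 1.280 = 19.328 m²/s².
v = √19.328 = 4.396 m/s.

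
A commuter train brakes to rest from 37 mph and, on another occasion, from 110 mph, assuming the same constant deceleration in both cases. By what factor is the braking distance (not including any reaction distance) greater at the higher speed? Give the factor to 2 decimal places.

Factor ≈ 8.84

Braking distance d = v²/(2a), so with a fixed, d ∝ v².
Factor = (110/37)² = 2.9730² = 8.8387.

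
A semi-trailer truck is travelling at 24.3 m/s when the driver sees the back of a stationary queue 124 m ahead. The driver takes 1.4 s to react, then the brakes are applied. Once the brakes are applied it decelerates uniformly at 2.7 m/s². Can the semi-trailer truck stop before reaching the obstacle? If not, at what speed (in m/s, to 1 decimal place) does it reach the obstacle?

No — it strikes the obstacle at 10.2 m/s

Reaction distance = 24.3000 × 1.4 = 34.020 m.
Braking distance needed to stop: v²/(2a) = 590.490 / 5.400 = 109.350 m, so total needed = 34.020 + 109.350 = 143.370 m > 124 m — it cannot stop.
Distance remaining when braking begins: 124 − 34.020 = 89.980 m.
v² = v₀² − 2a·d = 590.490 − 2 × 2.700 × 89.980 = 104.598 m²/s².
v = √104.598 = 10.227 m/s.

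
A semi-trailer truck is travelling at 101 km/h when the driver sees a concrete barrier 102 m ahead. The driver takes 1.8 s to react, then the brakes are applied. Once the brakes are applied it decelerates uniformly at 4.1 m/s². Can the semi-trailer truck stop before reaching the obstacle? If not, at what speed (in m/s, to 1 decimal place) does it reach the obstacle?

No — it strikes the obstacle at 19.1 m/s

101 km/h ÷ 3.6 = 28.0556 m/s.
Reaction distance = 28.0556 × 1.8 = 50.500 m.
Braking distance needed to stop: v²/(2a) = 787.117 / 8.200 = 95.990 m, so total needed = 50.500 + 95.990 = 146.490 m > 102 m — it cannot stop.
Distance remaining when braking begins: 102 − 50.500 = 51.500 m.
v² = v₀² − 2a·d = 787.117 − 2 × 4.100 × 51.500 = 364.817 m²/s².
v = √364.817 = 19.100 m/s.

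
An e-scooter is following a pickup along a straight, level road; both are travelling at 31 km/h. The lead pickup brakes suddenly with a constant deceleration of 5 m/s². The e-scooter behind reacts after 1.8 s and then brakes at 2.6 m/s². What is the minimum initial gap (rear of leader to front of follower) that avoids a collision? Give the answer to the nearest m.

31 km/h ÷ 3.6 = 8.6111 m/s.
Leader travels v²/(2a_L) = 74.151 / 10.000 = 7.415 m before stopping.
Follower covers v·t_r = 8.6111 × 1.8 = 15.500 m while reacting, then v²/(2a_F) = 74.151 / 5.200 = 14.260 m while braking, for a total of 15.500 + 14.260 = 29.760 m.
Since a_F ≤ a_L and the follower starts braking later, the follower is never slower than the leader, so the closest approach is when both have stopped.
Minimum gap = 29.760 − 7.415 = 22.345 m.

Minimum gap ≈ 22 m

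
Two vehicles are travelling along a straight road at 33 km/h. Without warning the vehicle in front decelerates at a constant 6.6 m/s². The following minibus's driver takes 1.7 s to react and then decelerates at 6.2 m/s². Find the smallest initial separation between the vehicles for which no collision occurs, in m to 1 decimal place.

Minimum gap ≈ 16.0 m

33 km/h ÷ 3.6 = 9.1667 m/s.
Leader travels v²/(2a_L) = 84.028 / 13.200 = 6.366 m before stopping.
Follower covers v·t_r = 9.1667 × 1.7 = 15.583 m while reacting, then v²/(2a_F) = 84.028 / 12.400 = 6.776 m while braking, for a total of 15.583 + 6.776 = 22.359 m.
Since a_F ≤ a_L and the follower starts braking later, the follower is never slower than the leader, so the closest approach is when both have stopped.
Minimum gap = 22.359 − 6.366 = 15.993 m.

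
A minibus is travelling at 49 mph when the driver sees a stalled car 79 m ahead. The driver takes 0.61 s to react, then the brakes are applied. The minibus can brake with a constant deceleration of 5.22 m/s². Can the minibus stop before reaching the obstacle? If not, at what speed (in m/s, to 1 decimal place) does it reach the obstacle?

49 mph × 0.44704 = 21.9050 m/s.
Reaction distance = 21.9050 × 0.61 = 13.362 m.
Braking distance = v²/(2a) = 479.829 / 10.440 = 45.961 m.
Total stopping distance = 13.362 + 45.961 = 59.323 m, vs 79 m available — it stops with 79 − 59.323 = 19.677 m to spare.

Yes — it stops about 19.7 m short of the obstacle, so it never reaches it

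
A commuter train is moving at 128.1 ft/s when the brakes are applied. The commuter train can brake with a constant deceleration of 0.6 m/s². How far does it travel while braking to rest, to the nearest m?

Braking distance ≈ 1270 m

128.1 ft/s × 0.3048 = 39.0449 m/s.
Braking distance = v²/(2a) = 39.0449² / (2 × 0.600) = 1524.504 / 1.200 = 1270.420 m.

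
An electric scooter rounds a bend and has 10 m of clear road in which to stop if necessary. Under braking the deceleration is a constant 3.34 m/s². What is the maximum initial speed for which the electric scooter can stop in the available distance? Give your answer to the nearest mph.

Maximum speed ≈ 18 mph

v²/(2a) = d ⇒ v = √(2 × 3.340 × 10) = √66.80 = 8.1731 m/s.
8.1731 m/s ÷ 0.44704 = 18.283 mph.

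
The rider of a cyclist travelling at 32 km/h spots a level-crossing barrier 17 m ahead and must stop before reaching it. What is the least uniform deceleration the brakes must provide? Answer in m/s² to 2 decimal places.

Required deceleration ≈ 2.32 m/s²

32 km/h ÷ 3.6 = 8.8889 m/s.
v² = 2a·d ⇒ a = v²/(2d) = 8.8889² / (2 × 17.000) = 79.013 / 34.000 = 2.3239 m/s².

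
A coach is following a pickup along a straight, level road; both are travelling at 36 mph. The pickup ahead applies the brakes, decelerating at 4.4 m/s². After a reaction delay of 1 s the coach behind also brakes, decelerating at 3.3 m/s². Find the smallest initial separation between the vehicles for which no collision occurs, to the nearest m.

36 mph × 0.44704 = 16.0934 m/s.
Leader travels v²/(2a_L) = 258.998 / 8.800 = 29.432 m before stopping.
Follower covers v·t_r = 16.0934 × 1 = 16.093 m while reacting, then v²/(2a_F) = 258.998 / 6.600 = 39.242 m while braking, for a total of 16.093 + 39.242 = 55.335 m.
Since a_F ≤ a_L and the follower starts braking later, the follower is never slower than the leader, so the closest approach is when both have stopped.
Minimum gap = 55.335 − 29.432 = 25.903 m.

Minimum gap ≈ 26 m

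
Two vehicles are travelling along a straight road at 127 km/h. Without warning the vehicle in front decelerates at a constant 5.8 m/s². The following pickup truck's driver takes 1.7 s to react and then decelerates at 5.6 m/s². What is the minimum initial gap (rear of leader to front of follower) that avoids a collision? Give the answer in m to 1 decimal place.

127 km/h ÷ 3.6 = 35.2778 m/s.
Leader travels v²/(2a_L) = 1244.523 / 11.600 = 107.286 m before stopping.
Follower covers v·t_r = 35.2778 × 1.7 = 59.972 m while reacting, then v²/(2a_F) = 1244.523 / 11.200 = 111.118 m while braking, for a total of 59.972 + 111.118 = 171.090 m.
Since a_F ≤ a_L and the follower starts braking later, the follower is never slower than the leader, so the closest approach is when both have stopped.
Minimum gap = 171.090 − 107.286 = 63.804 m.

Minimum gap ≈ 63.8 m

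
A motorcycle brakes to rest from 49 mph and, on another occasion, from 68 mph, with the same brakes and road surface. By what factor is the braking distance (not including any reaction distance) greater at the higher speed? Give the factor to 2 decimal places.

Braking distance d = v²/(2a), so with a fixed, d ∝ v².
Factor = (68/49)² = 1.3878² = 1.9260.

Factor ≈ 1.93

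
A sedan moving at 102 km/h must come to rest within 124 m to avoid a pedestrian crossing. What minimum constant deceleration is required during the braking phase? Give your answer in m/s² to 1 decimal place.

Required deceleration ≈ 3.2 m/s²

102 km/h ÷ 3.6 = 28.3333 m/s.
v² = 2a·d ⇒ a = v²/(2d) = 28.3333² / (2 × 124.000) = 802.776 / 248.000 = 3.2370 m/s².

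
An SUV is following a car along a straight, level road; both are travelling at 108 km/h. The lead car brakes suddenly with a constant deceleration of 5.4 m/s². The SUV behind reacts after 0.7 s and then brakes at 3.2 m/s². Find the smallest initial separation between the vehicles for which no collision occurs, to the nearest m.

Minimum gap ≈ 78 m

108 km/h ÷ 3.6 = 30.0000 m/s.
Leader travels v²/(2a_L) = 900.000 / 10.800 = 83.333 m before stopping.
Follower covers v·t_r = 30.0000 × 0.7 = 21.000 m while reacting, then v²/(2a_F) = 900.000 / 6.400 = 140.625 m while braking, for a total of 21.000 + 140.625 = 161.625 m.
Since a_F ≤ a_L and the follower starts braking later, the follower is never slower than the leader, so the closest approach is when both have stopped.
Minimum gap = 161.625 − 83.333 = 78.292 m.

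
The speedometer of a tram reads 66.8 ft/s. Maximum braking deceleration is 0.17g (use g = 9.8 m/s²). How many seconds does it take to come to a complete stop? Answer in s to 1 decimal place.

66.8 ft/s × 0.3048 = 20.3606 m/s.
a = 0.17 × 9.8 = 1.666 m/s².
Braking time = v/a = 20.3606 / 1.666 = 12.221 s.

Braking time ≈ 12.2 s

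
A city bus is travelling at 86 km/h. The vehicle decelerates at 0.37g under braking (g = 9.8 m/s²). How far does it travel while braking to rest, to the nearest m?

86 km/h ÷ 3.6 = 23.8889 m/s.
a = 0.37 × 9.8 = 3.626 m/s².
Braking distance = v²/(2a) = 23.8889² / (2 × 3.626) = 570.680 / 7.252 = 78.693 m.

Braking distance ≈ 79 m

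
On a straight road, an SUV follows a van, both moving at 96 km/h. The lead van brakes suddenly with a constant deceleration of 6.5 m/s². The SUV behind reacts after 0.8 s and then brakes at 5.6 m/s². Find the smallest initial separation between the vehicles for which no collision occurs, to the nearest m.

96 km/h ÷ 3.6 = 26.6667 m/s.
Leader travels v²/(2a_L) = 711.113 / 13.000 = 54.701 m before stopping.
Follower covers v·t_r = 26.6667 × 0.8 = 21.333 m while reacting, then v²/(2a_F) = 711.113 / 11.200 = 63.492 m while braking, for a total of 21.333 + 63.492 = 84.825 m.
Since a_F ≤ a_L and the follower starts braking later, the follower is never slower than the leader, so the closest approach is when both have stopped.
Minimum gap = 84.825 − 54.701 = 30.124 m.

Minimum gap ≈ 30 m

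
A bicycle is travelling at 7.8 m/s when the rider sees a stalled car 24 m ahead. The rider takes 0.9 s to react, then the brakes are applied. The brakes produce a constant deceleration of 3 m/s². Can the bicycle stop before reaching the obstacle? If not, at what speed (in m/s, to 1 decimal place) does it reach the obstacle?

Reaction distance = 7.8000 × 0.9 = 7.020 m.
Braking distance = v²/(2a) = 60.840 / 6.000 = 10.140 m.
Total stopping distance = 7.020 + 10.140 = 17.160 m, vs 24 m available — it stops with 24 − 17.160 = 6.840 m to spare.

Yes — it stops about 6.8 m short of the obstacle, so it never reaches it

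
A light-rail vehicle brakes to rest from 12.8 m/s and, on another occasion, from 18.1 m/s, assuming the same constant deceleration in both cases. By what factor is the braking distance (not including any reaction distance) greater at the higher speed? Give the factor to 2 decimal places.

Factor ≈ 2.00

Braking distance d = v²/(2a), so with a fixed, d ∝ v².
Factor = (18.1/12.8)² = 1.4141² = 1.9997.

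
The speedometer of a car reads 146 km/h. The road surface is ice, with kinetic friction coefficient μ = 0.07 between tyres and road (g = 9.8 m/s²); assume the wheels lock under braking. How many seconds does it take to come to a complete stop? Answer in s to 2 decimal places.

Braking time ≈ 59.12 s

146 km/h ÷ 3.6 = 40.5556 m/s.
a = μg = 0.07 × 9.8 = 0.686 m/s².
Braking time = v/a = 40.5556 / 0.686 = 59.119 s.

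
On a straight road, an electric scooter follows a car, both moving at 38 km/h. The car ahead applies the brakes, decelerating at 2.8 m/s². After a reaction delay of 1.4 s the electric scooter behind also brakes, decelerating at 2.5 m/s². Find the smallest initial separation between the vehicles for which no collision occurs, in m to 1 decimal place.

Minimum gap ≈ 17.2 m

38 km/h ÷ 3.6 = 10.5556 m/s.
Leader travels v²/(2a_L) = 111.421 / 5.600 = 19.897 m before stopping.
Follower covers v·t_r = 10.5556 × 1.4 = 14.778 m while reacting, then v²/(2a_F) = 111.421 / 5.000 = 22.284 m while braking, for a total of 14.778 + 22.284 = 37.062 m.
Since a_F ≤ a_L and the follower starts braking later, the follower is never slower than the leader, so the closest approach is when both have stopped.
Minimum gap = 37.062 − 19.897 = 17.165 m.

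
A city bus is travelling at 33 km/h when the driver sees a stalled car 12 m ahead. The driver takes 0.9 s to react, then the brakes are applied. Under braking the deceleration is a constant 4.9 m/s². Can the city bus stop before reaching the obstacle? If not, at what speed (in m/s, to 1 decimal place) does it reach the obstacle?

33 km/h ÷ 3.6 = 9.1667 m/s.
Reaction distance = 9.1667 × 0.9 = 8.250 m.
Braking distance needed to stop: v²/(2a) = 84.028 / 9.800 = 8.574 m, so total needed = 8.250 + 8.574 = 16.824 m > 12 m — it cannot stop.
Distance remaining when braking begins: 12 − 8.250 = 3.750 m.
v² = v₀² − 2a·d = 84.028 − 2 × 4.900 × 3.750 = 47.278 m²/s².
v = √47.278 = 6.876 m/s.

No — it strikes the obstacle at 6.9 m/s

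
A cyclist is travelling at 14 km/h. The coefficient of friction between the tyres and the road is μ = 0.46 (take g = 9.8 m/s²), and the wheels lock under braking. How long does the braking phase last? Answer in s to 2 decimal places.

Braking time ≈ 0.86 s

14 km/h ÷ 3.6 = 3.8889 m/s.
a = μg = 0.46 × 9.8 = 4.508 m/s².
Braking time = v/a = 3.8889 / 4.508 = 0.863 s.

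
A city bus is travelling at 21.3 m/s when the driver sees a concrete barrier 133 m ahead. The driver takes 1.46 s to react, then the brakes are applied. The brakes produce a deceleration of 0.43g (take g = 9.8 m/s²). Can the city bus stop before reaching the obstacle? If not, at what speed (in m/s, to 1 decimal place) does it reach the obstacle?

a = 0.43 × 9.8 = 4.214 m/s².
Reaction distance = 21.3000 × 1.46 = 31.098 m.
Braking distance = v²/(2a) = 453.690 / 8.428 = 53.831 m.
Total stopping distance = 31.098 + 53.831 = 84.929 m, vs 133 m available — it stops with 133 − 84.929 = 48.071 m to spare.

Yes — it stops about 48.1 m short of the obstacle, so it never reaches it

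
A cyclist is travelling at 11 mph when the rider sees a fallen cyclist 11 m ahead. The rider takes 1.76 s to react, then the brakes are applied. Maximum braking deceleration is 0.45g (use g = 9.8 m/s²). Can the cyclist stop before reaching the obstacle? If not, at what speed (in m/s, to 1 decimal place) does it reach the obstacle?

11 mph × 0.44704 = 4.9174 m/s.
a = 0.45 × 9.8 = 4.410 m/s².
Reaction distance = 4.9174 × 1.76 = 8.655 m.
Braking distance needed to stop: v²/(2a) = 24.181 / 8.820 = 2.742 m, so total needed = 8.655 + 2.742 = 11.397 m > 11 m — it cannot stop.
Distance remaining when braking begins: 11 − 8.655 = 2.345 m.
v² = v₀² − 2a·d = 24.181 − 2 × 4.410 × 2.345 = 3.498 m²/s².
v = √3.498 = 1.870 m/s.

No — it strikes the obstacle at 1.9 m/s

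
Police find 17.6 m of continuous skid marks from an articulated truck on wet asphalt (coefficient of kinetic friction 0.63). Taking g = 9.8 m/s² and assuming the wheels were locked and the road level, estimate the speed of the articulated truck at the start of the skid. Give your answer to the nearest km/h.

Deceleration a = μg = 0.63 × 9.8 = 6.174 m/s².
v = √(2a·d) = √(2 × 6.174 × 17.6) = √217.325 = 14.7419 m/s.
= 14.7419 × 3.6 = 53.071 km/h.

Initial speed ≈ 53 km/h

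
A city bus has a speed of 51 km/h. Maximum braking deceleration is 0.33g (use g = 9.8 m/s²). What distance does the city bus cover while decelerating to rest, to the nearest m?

Braking distance ≈ 31 m

51 km/h ÷ 3.6 = 14.1667 m/s.
a = 0.33 × 9.8 = 3.234 m/s².
Braking distance = v²/(2a) = 14.1667² / (2 × 3.234) = 200.695 / 6.468 = 31.029 m.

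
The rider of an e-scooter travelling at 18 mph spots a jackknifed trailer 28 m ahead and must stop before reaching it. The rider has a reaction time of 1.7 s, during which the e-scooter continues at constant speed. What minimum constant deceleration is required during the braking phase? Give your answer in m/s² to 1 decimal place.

Required deceleration ≈ 2.3 m/s²

18 mph × 0.44704 = 8.0467 m/s.
Distance covered during reaction = 8.0467 × 1.7 = 13.679 m.
Distance available for braking: 28 − 13.679 = 14.321 m.
v² = 2a·d ⇒ a = v²/(2d) = 8.0467² / (2 × 14.321) = 64.749 / 28.642 = 2.2606 m/s².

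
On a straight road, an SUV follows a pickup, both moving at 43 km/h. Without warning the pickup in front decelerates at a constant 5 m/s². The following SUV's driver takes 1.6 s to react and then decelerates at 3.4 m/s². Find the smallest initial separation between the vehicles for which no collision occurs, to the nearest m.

43 km/h ÷ 3.6 = 11.9444 m/s.
Leader travels v²/(2a_L) = 142.669 / 10.000 = 14.267 m before stopping.
Follower covers v·t_r = 11.9444 × 1.6 = 19.111 m while reacting, then v²/(2a_F) = 142.669 / 6.800 = 20.981 m while braking, for a total of 19.111 + 20.981 = 40.092 m.
Since a_F ≤ a_L and the follower starts braking later, the follower is never slower than the leader, so the closest approach is when both have stopped.
Minimum gap = 40.092 − 14.267 = 25.825 m.

Minimum gap ≈ 26 m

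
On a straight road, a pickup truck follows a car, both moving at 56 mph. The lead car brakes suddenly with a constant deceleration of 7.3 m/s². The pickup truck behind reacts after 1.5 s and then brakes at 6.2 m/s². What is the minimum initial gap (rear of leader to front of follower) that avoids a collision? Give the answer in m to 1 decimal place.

56 mph × 0.44704 = 25.0342 m/s.
Leader travels v²/(2a_L) = 626.711 / 14.600 = 42.925 m before stopping.
Follower covers v·t_r = 25.0342 × 1.5 = 37.551 m while reacting, then v²/(2a_F) = 626.711 / 12.400 = 50.541 m while braking, for a total of 37.551 + 50.541 = 88.092 m.
Since a_F ≤ a_L and the follower starts braking later, the follower is never slower than the leader, so the closest approach is when both have stopped.
Minimum gap = 88.092 − 42.925 = 45.167 m.

Minimum gap ≈ 45.2 m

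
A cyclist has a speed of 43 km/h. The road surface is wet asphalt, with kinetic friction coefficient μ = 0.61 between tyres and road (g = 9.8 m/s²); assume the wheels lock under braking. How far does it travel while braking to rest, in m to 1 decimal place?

43 km/h ÷ 3.6 = 11.9444 m/s.
a = μg = 0.61 × 9.8 = 5.978 m/s².
Braking distance = v²/(2a) = 11.9444² / (2 × 5.978) = 142.669 / 11.956 = 11.933 m.

Braking distance ≈ 11.9 m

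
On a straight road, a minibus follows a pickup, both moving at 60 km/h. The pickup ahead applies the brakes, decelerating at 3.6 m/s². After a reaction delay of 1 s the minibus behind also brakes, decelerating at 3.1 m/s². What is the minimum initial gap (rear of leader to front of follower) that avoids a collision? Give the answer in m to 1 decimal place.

Minimum gap ≈ 22.9 m

60 km/h ÷ 3.6 = 16.6667 m/s.
Leader travels v²/(2a_L) = 277.779 / 7.200 = 38.580 m before stopping.
Follower covers v·t_r = 16.6667 × 1 = 16.667 m while reacting, then v²/(2a_F) = 277.779 / 6.200 = 44.803 m while braking, for a total of 16.667 + 44.803 = 61.470 m.
Since a_F ≤ a_L and the follower starts braking later, the follower is never slower than the leader, so the closest approach is when both have stopped.
Minimum gap = 61.470 − 38.580 = 22.890 m.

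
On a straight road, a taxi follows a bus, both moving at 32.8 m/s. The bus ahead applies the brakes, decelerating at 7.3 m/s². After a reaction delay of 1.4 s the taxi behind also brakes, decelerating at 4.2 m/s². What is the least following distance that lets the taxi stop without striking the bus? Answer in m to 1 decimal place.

Minimum gap ≈ 100.3 m

Leader travels v²/(2a_L) = 1075.840 / 14.600 = 73.688 m before stopping.
Follower covers v·t_r = 32.8000 × 1.4 = 45.920 m while reacting, then v²/(2a_F) = 1075.840 / 8.400 = 128.076 m while braking, for a total of 45.920 + 128.076 = 173.996 m.
Since a_F ≤ a_L and the follower starts braking later, the follower is never slower than the leader, so the closest approach is when both have stopped.
Minimum gap = 173.996 − 73.688 = 100.308 m.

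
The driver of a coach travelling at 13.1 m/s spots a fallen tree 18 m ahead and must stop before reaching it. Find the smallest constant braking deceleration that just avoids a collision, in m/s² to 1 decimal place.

Required deceleration ≈ 4.8 m/s²

v² = 2a·d ⇒ a = v²/(2d) = 13.1000² / (2 × 18.000) = 171.610 / 36.000 = 4.7669 m/s².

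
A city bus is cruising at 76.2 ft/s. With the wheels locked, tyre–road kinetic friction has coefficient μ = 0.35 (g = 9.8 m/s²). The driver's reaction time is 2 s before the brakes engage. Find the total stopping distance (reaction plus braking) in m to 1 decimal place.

76.2 ft/s × 0.3048 = 23.2258 m/s.
a = μg = 0.35 × 9.8 = 3.430 m/s².
Reaction distance = v·t_r = 23.2258 × 2 = 46.452 m.
Braking distance = v²/(2a) = 23.2258² / (2 × 3.430) = 539.438 / 6.860 = 78.635 m.
Total = 46.452 + 78.635 = 125.087 m.

Total stopping distance ≈ 125.1 m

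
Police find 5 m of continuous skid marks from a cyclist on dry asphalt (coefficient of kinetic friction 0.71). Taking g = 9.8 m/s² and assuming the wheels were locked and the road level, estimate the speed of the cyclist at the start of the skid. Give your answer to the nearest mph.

Deceleration a = μg = 0.71 × 9.8 = 6.958 m/s².
v = √(2a·d) = √(2 × 6.958 × 5) = √69.580 = 8.3415 m/s.
= 8.3415 ÷ 0.44704 = 18.659 mph.

Initial speed ≈ 19 mph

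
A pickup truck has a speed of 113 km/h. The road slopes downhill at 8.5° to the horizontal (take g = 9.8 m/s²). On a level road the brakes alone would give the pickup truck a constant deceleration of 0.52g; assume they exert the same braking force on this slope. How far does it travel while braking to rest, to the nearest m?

Braking distance ≈ 135 m

113 km/h ÷ 3.6 = 31.3889 m/s.
a = 0.52 × 9.8 = 5.096 m/s².
Gravity along the downhill slope reduces the braking deceleration: a_eff = 5.096 − 9.8·sin 8.5° = 5.096 − 1.449 = 3.647 m/s².
Braking distance = v²/(2a) = 31.3889² / (2 × 3.647) = 985.263 / 7.294 = 135.079 m.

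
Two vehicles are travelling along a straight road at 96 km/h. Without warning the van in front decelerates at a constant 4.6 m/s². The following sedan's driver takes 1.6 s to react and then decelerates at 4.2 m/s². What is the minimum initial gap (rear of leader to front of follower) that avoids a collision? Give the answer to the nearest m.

Minimum gap ≈ 50 m

96 km/h ÷ 3.6 = 26.6667 m/s.
Leader travels v²/(2a_L) = 711.113 / 9.200 = 77.295 m before stopping.
Follower covers v·t_r = 26.6667 × 1.6 = 42.667 m while reacting, then v²/(2a_F) = 711.113 / 8.400 = 84.656 m while braking, for a total of 42.667 + 84.656 = 127.323 m.
Since a_F ≤ a_L and the follower starts braking later, the follower is never slower than the leader, so the closest approach is when both have stopped.
Minimum gap = 127.323 − 77.295 = 50.028 m.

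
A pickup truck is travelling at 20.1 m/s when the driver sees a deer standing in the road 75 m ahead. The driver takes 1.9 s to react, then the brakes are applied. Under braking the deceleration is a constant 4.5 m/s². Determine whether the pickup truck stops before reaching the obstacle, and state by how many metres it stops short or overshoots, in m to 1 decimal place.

Reaction distance = 20.1000 × 1.9 = 38.190 m.
Braking distance = v²/(2a) = 404.010 / 9.000 = 44.890 m.
Total stopping distance = 38.190 + 44.890 = 83.080 m, vs 75 m available — it cannot stop in time and overshoots by 83.080 − 75 = 8.080 m.

No — it overshoots by 8.1 m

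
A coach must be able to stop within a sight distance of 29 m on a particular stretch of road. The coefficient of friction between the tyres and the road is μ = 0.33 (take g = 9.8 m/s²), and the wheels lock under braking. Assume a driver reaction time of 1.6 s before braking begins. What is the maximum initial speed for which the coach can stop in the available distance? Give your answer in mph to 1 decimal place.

Maximum speed ≈ 21.2 mph

a = μg = 0.33 × 9.8 = 3.234 m/s².
Stopping distance: v·t_r + v²/(2a) = 29 with t_r = 1.6 s and a = 3.234 m/s².
So v² + 10.349 v − 187.57 = 0.
Positive root: v = −a·t_r + √((a·t_r)² + 2a·d) = −5.174 + √(26.770 + 187.57) = 9.4664 m/s.
9.4664 m/s ÷ 0.44704 = 21.176 mph.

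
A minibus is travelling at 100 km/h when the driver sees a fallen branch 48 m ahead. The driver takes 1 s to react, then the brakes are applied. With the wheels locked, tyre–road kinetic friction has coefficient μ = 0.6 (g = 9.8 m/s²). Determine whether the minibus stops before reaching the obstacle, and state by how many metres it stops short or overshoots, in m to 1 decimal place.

100 km/h ÷ 3.6 = 27.7778 m/s.
a = μg = 0.6 × 9.8 = 5.880 m/s².
Reaction distance = 27.7778 × 1 = 27.778 m.
Braking distance = v²/(2a) = 771.606 / 11.760 = 65.613 m.
Total stopping distance = 27.778 + 65.613 = 93.391 m, vs 48 m available — it cannot stop in time and overshoots by 93.391 − 48 = 45.391 m.

No — it overshoots by 45.4 m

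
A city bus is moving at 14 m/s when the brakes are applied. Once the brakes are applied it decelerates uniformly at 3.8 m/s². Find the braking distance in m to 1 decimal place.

Braking distance = v²/(2a) = 14.0000² / (2 × 3.800) = 196.000 / 7.600 = 25.789 m.

Braking distance ≈ 25.8 m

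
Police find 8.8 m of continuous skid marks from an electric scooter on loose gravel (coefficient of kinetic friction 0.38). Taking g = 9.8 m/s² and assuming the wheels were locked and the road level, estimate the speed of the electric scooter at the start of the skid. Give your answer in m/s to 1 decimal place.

Initial speed ≈ 8.1 m/s

Deceleration a = μg = 0.38 × 9.8 = 3.724 m/s².
v = √(2a·d) = √(2 × 3.724 × 8.8) = √65.542 = 8.0958 m/s.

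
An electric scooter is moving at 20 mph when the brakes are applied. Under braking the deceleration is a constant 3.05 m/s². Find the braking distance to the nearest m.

20 mph × 0.44704 = 8.9408 m/s.
Braking distance = v²/(2a) = 8.9408² / (2 × 3.050) = 79.938 / 6.100 = 13.105 m.

Braking distance ≈ 13 m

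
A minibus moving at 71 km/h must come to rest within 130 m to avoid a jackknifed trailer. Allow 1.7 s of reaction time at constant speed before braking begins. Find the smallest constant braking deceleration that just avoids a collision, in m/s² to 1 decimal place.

71 km/h ÷ 3.6 = 19.7222 m/s.
Distance covered during reaction = 19.7222 × 1.7 = 33.528 m.
Distance available for braking: 130 − 33.528 = 96.472 m.
v² = 2a·d ⇒ a = v²/(2d) = 19.7222² / (2 × 96.472) = 388.965 / 192.944 = 2.0159 m/s².

Required deceleration ≈ 2.0 m/s²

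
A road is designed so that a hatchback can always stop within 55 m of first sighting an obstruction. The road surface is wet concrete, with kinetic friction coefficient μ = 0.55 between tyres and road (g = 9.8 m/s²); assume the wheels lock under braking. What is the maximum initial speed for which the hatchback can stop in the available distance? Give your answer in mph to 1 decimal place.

Maximum speed ≈ 54.5 mph

a = μg = 0.55 × 9.8 = 5.390 m/s².
v²/(2a) = d ⇒ v = √(2 × 5.390 × 55) = √592.90 = 24.3495 m/s.
24.3495 m/s ÷ 0.44704 = 54.468 mph.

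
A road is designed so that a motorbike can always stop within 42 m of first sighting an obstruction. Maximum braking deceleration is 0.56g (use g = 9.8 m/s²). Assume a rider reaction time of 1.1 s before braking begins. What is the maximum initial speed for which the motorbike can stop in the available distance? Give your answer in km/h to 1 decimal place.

Maximum speed ≈ 58.6 km/h

a = 0.56 × 9.8 = 5.488 m/s².
Stopping distance: v·t_r + v²/(2a) = 42 with t_r = 1.1 s and a = 5.488 m/s².
So v² + 12.074 v − 460.99 = 0.
Positive root: v = −a·t_r + √((a·t_r)² + 2a·d) = −6.037 + √(36.445 + 460.99) = 16.2663 m/s.
16.2663 m/s × 3.6 = 58.559 km/h.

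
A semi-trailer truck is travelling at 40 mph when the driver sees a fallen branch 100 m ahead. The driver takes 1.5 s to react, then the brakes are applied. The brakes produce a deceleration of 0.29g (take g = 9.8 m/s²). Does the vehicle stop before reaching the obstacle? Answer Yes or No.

Yes

40 mph × 0.44704 = 17.8816 m/s.
a = 0.29 × 9.8 = 2.842 m/s².
Reaction distance = 17.8816 × 1.5 = 26.822 m.
Braking distance = v²/(2a) = 319.752 / 5.684 = 56.255 m.
Total stopping distance = 26.822 + 56.255 = 83.077 m, vs 100 m available — it stops with 100 − 83.077 = 16.923 m to spare.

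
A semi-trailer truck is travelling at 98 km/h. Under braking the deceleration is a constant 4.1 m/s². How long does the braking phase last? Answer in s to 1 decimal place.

98 km/h ÷ 3.6 = 27.2222 m/s.
Braking time = v/a = 27.2222 / 4.100 = 6.640 s.

Braking time ≈ 6.6 s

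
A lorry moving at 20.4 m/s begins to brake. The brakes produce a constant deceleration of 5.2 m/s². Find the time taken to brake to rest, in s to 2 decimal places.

Braking time ≈ 3.92 s

Braking time = v/a = 20.4000 / 5.200 = 3.923 s.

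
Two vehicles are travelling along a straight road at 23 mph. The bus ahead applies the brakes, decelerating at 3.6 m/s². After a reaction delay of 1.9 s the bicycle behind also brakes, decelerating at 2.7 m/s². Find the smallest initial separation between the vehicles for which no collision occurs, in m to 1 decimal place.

23 mph × 0.44704 = 10.2819 m/s.
Leader travels v²/(2a_L) = 105.717 / 7.200 = 14.683 m before stopping.
Follower covers v·t_r = 10.2819 × 1.9 = 19.536 m while reacting, then v²/(2a_F) = 105.717 / 5.400 = 19.577 m while braking, for a total of 19.536 + 19.577 = 39.113 m.
Since a_F ≤ a_L and the follower starts braking later, the follower is never slower than the leader, so the closest approach is when both have stopped.
Minimum gap = 39.113 − 14.683 = 24.430 m.

Minimum gap ≈ 24.4 m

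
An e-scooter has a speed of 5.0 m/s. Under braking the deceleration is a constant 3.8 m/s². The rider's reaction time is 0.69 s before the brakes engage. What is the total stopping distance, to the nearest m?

Reaction distance = v·t_r = 5.0000 × 0.69 = 3.450 m.
Braking distance = v²/(2a) = 5.0000² / (2 × 3.800) = 25.000 / 7.600 = 3.289 m.
Total = 3.450 + 3.289 = 6.739 m.

Total stopping distance ≈ 7 m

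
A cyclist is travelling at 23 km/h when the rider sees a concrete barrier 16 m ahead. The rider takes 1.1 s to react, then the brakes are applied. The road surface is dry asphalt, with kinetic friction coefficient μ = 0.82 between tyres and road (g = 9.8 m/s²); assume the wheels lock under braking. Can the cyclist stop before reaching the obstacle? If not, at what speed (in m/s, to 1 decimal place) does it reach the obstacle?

Yes — it stops about 6.4 m short of the obstacle, so it never reaches it

23 km/h ÷ 3.6 = 6.3889 m/s.
a = μg = 0.82 × 9.8 = 8.036 m/s².
Reaction distance = 6.3889 × 1.1 = 7.028 m.
Braking distance = v²/(2a) = 40.818 / 16.072 = 2.540 m.
Total stopping distance = 7.028 + 2.540 = 9.568 m, vs 16 m available — it stops with 16 − 9.568 = 6.432 m to spare.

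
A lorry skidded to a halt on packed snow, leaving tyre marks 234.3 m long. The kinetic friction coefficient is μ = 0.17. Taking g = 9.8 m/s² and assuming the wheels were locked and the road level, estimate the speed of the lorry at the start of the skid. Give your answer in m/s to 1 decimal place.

Deceleration a = μg = 0.17 × 9.8 = 1.666 m/s².
v = √(2a·d) = √(2 × 1.666 × 234.3) = √780.688 = 27.9408 m/s.

Initial speed ≈ 27.9 m/s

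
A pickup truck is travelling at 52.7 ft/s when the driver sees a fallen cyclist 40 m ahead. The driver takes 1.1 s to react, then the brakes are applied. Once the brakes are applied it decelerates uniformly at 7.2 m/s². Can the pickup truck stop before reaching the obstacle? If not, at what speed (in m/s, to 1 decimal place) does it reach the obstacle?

Yes — it stops about 4.4 m short of the obstacle, so it never reaches it

52.7 ft/s × 0.3048 = 16.0630 m/s.
Reaction distance = 16.0630 × 1.1 = 17.669 m.
Braking distance = v²/(2a) = 258.020 / 14.400 = 17.918 m.
Total stopping distance = 17.669 + 17.918 = 35.587 m, vs 40 m available — it stops with 40 − 35.587 = 4.413 m to spare.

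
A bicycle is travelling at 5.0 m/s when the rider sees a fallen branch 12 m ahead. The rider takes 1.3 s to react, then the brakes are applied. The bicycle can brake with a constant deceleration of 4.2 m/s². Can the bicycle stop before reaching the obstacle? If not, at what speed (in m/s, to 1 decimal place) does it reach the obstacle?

Reaction distance = 5.0000 × 1.3 = 6.500 m.
Braking distance = v²/(2a) = 25.000 / 8.400 = 2.976 m.
Total stopping distance = 6.500 + 2.976 = 9.476 m, vs 12 m available — it stops with 12 − 9.476 = 2.524 m to spare.

Yes — it stops about 2.5 m short of the obstacle, so it never reaches it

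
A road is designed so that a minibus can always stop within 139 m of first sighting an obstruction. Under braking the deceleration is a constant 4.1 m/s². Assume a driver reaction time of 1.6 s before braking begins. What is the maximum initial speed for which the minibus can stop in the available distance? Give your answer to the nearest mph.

Maximum speed ≈ 62 mph

Stopping distance: v·t_r + v²/(2a) = 139 with t_r = 1.6 s and a = 4.100 m/s².
So v² + 13.120 v − 1139.80 = 0.
Positive root: v = −a·t_r + √((a·t_r)² + 2a·d) = −6.560 + √(43.034 + 1139.80) = 27.8324 m/s.
27.8324 m/s ÷ 0.44704 = 62.259 mph.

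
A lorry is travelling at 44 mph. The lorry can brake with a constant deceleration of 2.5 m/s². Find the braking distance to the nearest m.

Braking distance ≈ 77 m

44 mph × 0.44704 = 19.6698 m/s.
Braking distance = v²/(2a) = 19.6698² / (2 × 2.500) = 386.901 / 5.000 = 77.380 m.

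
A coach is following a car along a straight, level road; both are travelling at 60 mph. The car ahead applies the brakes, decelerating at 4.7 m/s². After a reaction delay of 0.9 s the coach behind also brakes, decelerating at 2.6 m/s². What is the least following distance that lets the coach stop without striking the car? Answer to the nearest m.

Minimum gap ≈ 86 m

60 mph × 0.44704 = 26.8224 m/s.
Leader travels v²/(2a_L) = 719.441 / 9.400 = 76.536 m before stopping.
Follower covers v·t_r = 26.8224 × 0.9 = 24.140 m while reacting, then v²/(2a_F) = 719.441 / 5.200 = 138.354 m while braking, for a total of 24.140 + 138.354 = 162.494 m.
Since a_F ≤ a_L and the follower starts braking later, the follower is never slower than the leader, so the closest approach is when both have stopped.
Minimum gap = 162.494 − 76.536 = 85.958 m.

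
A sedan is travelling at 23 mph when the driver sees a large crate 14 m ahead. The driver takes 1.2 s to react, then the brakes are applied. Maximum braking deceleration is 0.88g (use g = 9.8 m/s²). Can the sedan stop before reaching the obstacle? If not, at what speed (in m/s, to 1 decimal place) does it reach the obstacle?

No — it strikes the obstacle at 8.8 m/s

23 mph × 0.44704 = 10.2819 m/s.
a = 0.88 × 9.8 = 8.624 m/s².
Reaction distance = 10.2819 × 1.2 = 12.338 m.
Braking distance needed to stop: v²/(2a) = 105.717 / 17.248 = 6.129 m, so total needed = 12.338 + 6.129 = 18.467 m > 14 m — it cannot stop.
Distance remaining when braking begins: 14 − 12.338 = 1.662 m.
v² = v₀² − 2a·d = 105.717 − 2 × 8.624 × 1.662 = 77.051 m²/s².
v = √77.051 = 8.778 m/s.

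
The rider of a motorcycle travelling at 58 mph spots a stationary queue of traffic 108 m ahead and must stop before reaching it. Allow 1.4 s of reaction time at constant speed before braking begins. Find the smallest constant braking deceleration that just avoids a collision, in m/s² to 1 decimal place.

58 mph × 0.44704 = 25.9283 m/s.
Distance covered during reaction = 25.9283 × 1.4 = 36.300 m.
Distance available for braking: 108 − 36.300 = 71.700 m.
v² = 2a·d ⇒ a = v²/(2d) = 25.9283² / (2 × 71.700) = 672.277 / 143.400 = 4.6881 m/s².

Required deceleration ≈ 4.7 m/s²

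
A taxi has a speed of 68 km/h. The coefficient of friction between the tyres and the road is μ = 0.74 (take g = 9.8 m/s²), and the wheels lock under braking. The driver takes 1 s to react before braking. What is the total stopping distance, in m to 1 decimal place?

Total stopping distance ≈ 43.5 m

68 km/h ÷ 3.6 = 18.8889 m/s.
a = μg = 0.74 × 9.8 = 7.252 m/s².
Reaction distance = v·t_r = 18.8889 × 1 = 18.889 m.
Braking distance = v²/(2a) = 18.8889² / (2 × 7.252) = 356.791 / 14.504 = 24.599 m.
Total = 18.889 + 24.599 = 43.488 m.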